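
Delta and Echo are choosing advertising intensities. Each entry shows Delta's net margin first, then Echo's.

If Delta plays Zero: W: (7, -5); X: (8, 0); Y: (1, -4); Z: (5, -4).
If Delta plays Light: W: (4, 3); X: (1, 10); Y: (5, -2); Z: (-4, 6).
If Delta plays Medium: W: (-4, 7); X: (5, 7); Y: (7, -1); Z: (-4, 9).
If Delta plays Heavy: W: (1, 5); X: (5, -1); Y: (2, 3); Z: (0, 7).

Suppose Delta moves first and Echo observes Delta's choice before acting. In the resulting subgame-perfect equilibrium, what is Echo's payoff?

Backward induction with Delta moving first.
- Zero: BR = X, leader payoff 8.
- Light: BR = X, leader payoff 1.
- Medium: BR = Z, leader payoff -4.
- Heavy: BR = Z, leader payoff 0.
Among 8, 1, -4, 0, the best is 8 at Zero. Subgame-perfect outcome: (Zero, X) with payoffs (8, 0).

0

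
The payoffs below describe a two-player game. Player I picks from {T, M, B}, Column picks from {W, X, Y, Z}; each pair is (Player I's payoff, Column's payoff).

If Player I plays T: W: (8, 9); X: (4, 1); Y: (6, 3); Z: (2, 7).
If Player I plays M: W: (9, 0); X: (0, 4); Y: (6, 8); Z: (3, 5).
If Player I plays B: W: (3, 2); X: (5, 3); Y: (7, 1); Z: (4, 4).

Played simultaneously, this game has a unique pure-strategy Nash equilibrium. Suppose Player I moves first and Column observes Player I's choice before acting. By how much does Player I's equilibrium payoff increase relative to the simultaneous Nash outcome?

Solve by backward induction (Player I leads).
- T: BR = W, leader payoff 8.
- M: BR = Y, leader payoff 6.
- B: BR = Z, leader payoff 4.
Player I's induced payoffs are 8, 6, 4, so Player I commits to T. Subgame-perfect outcome: (T, W) with payoffs (8, 9).
For the simultaneous game, intersect best replies.
Player I's best replies: W→M; X→B; Y→B; Z→B.
Column's best replies: T→W; M→Y; B→Z.
The unique mutual best reply is (B, Z), giving (4, 4).
Player I's commitment gain: 8 − 4 = 4.

4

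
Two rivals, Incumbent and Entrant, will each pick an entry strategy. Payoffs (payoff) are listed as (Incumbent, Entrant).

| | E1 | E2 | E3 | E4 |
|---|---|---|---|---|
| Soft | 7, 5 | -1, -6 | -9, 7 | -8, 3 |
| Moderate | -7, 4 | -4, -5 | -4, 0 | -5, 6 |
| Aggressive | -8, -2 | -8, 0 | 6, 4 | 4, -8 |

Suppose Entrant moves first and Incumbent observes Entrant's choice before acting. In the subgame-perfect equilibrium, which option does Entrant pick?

E1

Backward induction with Entrant moving first.
- E1 → Incumbent plays Soft (best of 7, -7, -8); Entrant gets 5.
- E2 → Incumbent plays Soft (best of -1, -4, -8); Entrant gets -6.
- E3 → Incumbent plays Aggressive (best of -9, -4, 6); Entrant gets 4.
- E4 → Incumbent plays Aggressive (best of -8, -5, 4); Entrant gets -8.
Entrant's induced payoffs are 5, -6, 4, -8, so Entrant commits to E1. Subgame-perfect outcome: (Soft, E1) with payoffs (7, 5).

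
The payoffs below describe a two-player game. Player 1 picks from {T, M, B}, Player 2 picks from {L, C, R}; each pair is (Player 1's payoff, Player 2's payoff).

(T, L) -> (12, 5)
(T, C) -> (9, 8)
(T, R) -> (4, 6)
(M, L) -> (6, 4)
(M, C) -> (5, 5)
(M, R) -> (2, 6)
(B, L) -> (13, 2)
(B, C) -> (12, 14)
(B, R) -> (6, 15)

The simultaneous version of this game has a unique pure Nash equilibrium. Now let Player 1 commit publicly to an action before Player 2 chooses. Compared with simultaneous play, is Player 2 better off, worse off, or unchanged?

Player 2 best-responds to each possible Player 1 move:
- T → Player 2 plays C (best of 5, 8, 6); Player 1 gets 9.
- M → Player 2 plays R (best of 4, 5, 6); Player 1 gets 2.
- B → Player 2 plays R (best of 2, 14, 15); Player 1 gets 6.
Player 1's induced payoffs are 9, 2, 6, so Player 1 commits to T. Subgame-perfect outcome: (T, C) with payoffs (9, 8).
For the simultaneous game, intersect best replies.
Player 1's best replies: L→B; C→B; R→B.
Player 2's best replies: T→C; M→R; B→R.
Only (B, R) has each player best-responding; Nash payoffs (6, 15).
Player 2 earns 8 sequentially versus 15 at the Nash outcome: worse off.

worse off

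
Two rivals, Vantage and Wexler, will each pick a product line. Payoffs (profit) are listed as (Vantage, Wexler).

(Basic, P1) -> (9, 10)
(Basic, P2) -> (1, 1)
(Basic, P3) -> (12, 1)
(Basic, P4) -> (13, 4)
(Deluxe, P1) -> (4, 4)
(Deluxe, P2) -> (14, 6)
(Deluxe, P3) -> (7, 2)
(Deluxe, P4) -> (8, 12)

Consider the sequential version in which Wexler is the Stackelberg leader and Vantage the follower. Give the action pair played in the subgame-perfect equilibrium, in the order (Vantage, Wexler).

(Basic, P1)

Work backward from Vantage's decision.
- P1: BR = Basic, leader payoff 10.
- P2: BR = Deluxe, leader payoff 6.
- P3: BR = Basic, leader payoff 1.
- P4: BR = Basic, leader payoff 4.
Maximizing over 10, 6, 1, 4, Wexler chooses P1. Subgame-perfect outcome: (Basic, P1) with payoffs (9, 10).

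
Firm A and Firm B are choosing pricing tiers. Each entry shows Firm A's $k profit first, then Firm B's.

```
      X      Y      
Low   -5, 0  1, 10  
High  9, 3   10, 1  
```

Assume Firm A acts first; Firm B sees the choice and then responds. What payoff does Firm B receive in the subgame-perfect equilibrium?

3

Solve by backward induction (Firm A leads).
- Low: BR = Y, leader payoff 1.
- High: BR = X, leader payoff 9.
Among 1, 9, the best is 9 at High. Subgame-perfect outcome: (High, X) with payoffs (9, 3).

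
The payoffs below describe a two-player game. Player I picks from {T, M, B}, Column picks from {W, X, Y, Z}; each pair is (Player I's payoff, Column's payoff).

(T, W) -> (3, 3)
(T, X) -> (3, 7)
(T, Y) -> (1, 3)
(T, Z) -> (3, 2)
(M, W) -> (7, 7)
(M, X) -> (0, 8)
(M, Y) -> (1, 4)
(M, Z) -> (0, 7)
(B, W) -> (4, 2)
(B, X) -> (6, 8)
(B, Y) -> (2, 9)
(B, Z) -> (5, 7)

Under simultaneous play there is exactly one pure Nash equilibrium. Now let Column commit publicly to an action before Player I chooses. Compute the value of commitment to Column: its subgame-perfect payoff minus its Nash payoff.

0

Work backward from Player I's decision.
- W: BR = M, leader payoff 7.
- X: BR = B, leader payoff 8.
- Y: BR = B, leader payoff 9.
- Z: BR = B, leader payoff 7.
Maximizing over 7, 8, 9, 7, Column chooses Y. Subgame-perfect outcome: (B, Y) with payoffs (2, 9).
Now find the simultaneous Nash equilibrium.
Player I's best replies: W→M; X→B; Y→B; Z→B.
Column's best replies: T→X; M→X; B→Y.
Only (B, Y) has each player best-responding; Nash payoffs (2, 9).
Column's commitment gain: 9 − 9 = 0.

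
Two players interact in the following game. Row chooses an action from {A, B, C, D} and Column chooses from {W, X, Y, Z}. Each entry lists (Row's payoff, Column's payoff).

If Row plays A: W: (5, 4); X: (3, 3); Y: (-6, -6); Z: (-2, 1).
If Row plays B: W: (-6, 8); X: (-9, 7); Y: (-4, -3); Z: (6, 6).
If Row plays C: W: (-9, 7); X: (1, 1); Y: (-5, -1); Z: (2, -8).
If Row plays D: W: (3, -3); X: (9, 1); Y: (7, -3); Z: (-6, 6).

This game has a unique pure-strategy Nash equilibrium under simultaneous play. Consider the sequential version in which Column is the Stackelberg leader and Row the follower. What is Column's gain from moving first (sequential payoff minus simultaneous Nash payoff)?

Row best-responds to each possible Column move:
- W: Row compares 5, -6, -9, 3 and picks A; Column would get 4.
- X: Row compares 3, -9, 1, 9 and picks D; Column would get 1.
- Y: Row compares -6, -4, -5, 7 and picks D; Column would get -3.
- Z: Row compares -2, 6, 2, -6 and picks B; Column would get 6.
Among 4, 1, -3, 6, the best is 6 at Z. Subgame-perfect outcome: (B, Z) with payoffs (6, 6).
Now find the simultaneous Nash equilibrium.
Row's best replies: W→A; X→D; Y→D; Z→B.
Column's best replies: A→W; B→W; C→W; D→Z.
The unique mutual best reply is (A, W), giving (5, 4).
Column's commitment gain: 6 − 4 = 2.

2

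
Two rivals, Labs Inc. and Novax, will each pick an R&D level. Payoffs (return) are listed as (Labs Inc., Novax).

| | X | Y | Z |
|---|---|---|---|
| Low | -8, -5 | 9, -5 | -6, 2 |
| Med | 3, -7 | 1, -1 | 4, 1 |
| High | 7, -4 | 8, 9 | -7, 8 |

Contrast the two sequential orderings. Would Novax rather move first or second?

second

If Labs Inc. leads: Novax's best replies are Low→Z, Med→Z, High→Y; Labs Inc.'s induced payoffs -6, 4, 8; outcome (High, Y), payoffs (8, 9).
If Novax leads: Labs Inc.'s best replies are X→High, Y→Low, Z→Med; Novax's induced payoffs -4, -5, 1; outcome (Med, Z), payoffs (4, 1).
Novax gets 1 moving first and 9 moving second, so Novax prefers to move second.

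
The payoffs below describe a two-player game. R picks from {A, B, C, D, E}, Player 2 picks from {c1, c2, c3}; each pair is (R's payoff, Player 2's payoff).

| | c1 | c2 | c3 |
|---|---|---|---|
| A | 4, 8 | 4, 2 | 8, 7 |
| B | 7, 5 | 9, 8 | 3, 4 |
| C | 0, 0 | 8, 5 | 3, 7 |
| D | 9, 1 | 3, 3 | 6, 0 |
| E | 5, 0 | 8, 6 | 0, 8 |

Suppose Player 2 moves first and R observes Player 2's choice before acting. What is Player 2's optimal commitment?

R best-responds to each possible Player 2 move:
- c1: BR = D, leader payoff 1.
- c2: BR = B, leader payoff 8.
- c3: BR = A, leader payoff 7.
Maximizing over 1, 8, 7, Player 2 chooses c2. Subgame-perfect outcome: (B, c2) with payoffs (9, 8).

c2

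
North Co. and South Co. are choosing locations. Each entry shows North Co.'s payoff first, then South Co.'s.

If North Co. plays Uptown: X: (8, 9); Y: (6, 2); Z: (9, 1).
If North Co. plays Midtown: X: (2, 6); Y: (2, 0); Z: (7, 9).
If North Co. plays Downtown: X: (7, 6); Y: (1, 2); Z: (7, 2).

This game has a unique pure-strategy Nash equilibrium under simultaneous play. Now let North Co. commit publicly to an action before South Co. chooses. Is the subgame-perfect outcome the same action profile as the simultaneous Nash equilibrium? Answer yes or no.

yes

Solve by backward induction (North Co. leads).
- Uptown → South Co. plays X (best of 9, 2, 1); North Co. gets 8.
- Midtown → South Co. plays Z (best of 6, 0, 9); North Co. gets 7.
- Downtown → South Co. plays X (best of 6, 2, 2); North Co. gets 7.
Among 8, 7, 7, the best is 8 at Uptown. Subgame-perfect outcome: (Uptown, X) with payoffs (8, 9).
Now find the simultaneous Nash equilibrium.
North Co.'s best replies: X→Uptown; Y→Uptown; Z→Uptown.
South Co.'s best replies: Uptown→X; Midtown→Z; Downtown→X.
The unique mutual best reply is (Uptown, X), giving (8, 9).
Sequential outcome (Uptown, X) coincides with the Nash profile (Uptown, X).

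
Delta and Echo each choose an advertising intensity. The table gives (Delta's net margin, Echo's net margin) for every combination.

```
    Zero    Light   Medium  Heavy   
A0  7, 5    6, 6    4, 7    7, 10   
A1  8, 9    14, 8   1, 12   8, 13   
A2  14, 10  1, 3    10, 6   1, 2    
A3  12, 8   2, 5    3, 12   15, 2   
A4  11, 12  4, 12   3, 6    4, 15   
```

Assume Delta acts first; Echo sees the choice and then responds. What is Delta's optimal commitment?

A2

Backward induction with Delta moving first.
- A0: Echo compares 5, 6, 7, 10 and picks Heavy; Delta would get 7.
- A1: Echo compares 9, 8, 12, 13 and picks Heavy; Delta would get 8.
- A2: Echo compares 10, 3, 6, 2 and picks Zero; Delta would get 14.
- A3: Echo compares 8, 5, 12, 2 and picks Medium; Delta would get 3.
- A4: Echo compares 12, 12, 6, 15 and picks Heavy; Delta would get 4.
Maximizing over 7, 8, 14, 3, 4, Delta chooses A2. Subgame-perfect outcome: (A2, Zero) with payoffs (14, 10).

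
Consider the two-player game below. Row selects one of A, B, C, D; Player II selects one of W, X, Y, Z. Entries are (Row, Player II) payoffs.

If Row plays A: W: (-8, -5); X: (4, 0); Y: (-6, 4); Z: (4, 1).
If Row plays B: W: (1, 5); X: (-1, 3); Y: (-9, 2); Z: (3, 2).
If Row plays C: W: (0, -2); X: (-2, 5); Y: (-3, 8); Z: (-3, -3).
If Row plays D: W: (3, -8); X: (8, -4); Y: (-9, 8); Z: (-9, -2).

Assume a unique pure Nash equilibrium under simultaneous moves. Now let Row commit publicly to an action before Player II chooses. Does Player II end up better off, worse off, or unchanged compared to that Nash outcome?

Player II best-responds to each possible Row move:
- A: Player II compares -5, 0, 4, 1 and picks Y; Row would get -6.
- B: Player II compares 5, 3, 2, 2 and picks W; Row would get 1.
- C: Player II compares -2, 5, 8, -3 and picks Y; Row would get -3.
- D: Player II compares -8, -4, 8, -2 and picks Y; Row would get -9.
Among -6, 1, -3, -9, the best is 1 at B. Subgame-perfect outcome: (B, W) with payoffs (1, 5).
Under simultaneous play:
Row's best replies: W→D; X→D; Y→C; Z→A.
Player II's best replies: A→Y; B→W; C→Y; D→Y.
The unique mutual best reply is (C, Y), giving (-3, 8).
Player II earns 5 sequentially versus 8 at the Nash outcome: worse off.

worse off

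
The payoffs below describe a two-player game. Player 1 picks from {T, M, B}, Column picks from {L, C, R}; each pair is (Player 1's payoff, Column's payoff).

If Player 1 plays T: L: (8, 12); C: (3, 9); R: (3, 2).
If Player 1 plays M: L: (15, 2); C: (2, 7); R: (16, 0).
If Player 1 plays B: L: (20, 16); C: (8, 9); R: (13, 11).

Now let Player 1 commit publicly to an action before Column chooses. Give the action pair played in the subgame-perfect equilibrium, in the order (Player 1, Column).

Work backward from Column's decision.
- T: Column compares 12, 9, 2 and picks L; Player 1 would get 8.
- M: Column compares 2, 7, 0 and picks C; Player 1 would get 2.
- B: Column compares 16, 9, 11 and picks L; Player 1 would get 20.
Maximizing over 8, 2, 20, Player 1 chooses B. Subgame-perfect outcome: (B, L) with payoffs (20, 16).

(B, L)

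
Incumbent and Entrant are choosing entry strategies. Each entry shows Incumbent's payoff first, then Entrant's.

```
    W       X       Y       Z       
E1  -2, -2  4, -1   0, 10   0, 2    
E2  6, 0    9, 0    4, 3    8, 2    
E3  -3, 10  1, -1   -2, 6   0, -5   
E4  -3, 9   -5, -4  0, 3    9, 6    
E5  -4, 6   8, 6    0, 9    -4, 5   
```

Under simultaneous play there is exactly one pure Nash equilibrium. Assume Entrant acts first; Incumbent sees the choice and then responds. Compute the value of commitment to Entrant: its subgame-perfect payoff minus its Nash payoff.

3

Solve by backward induction (Entrant leads).
- W: BR = E2, leader payoff 0.
- X: BR = E2, leader payoff 0.
- Y: BR = E2, leader payoff 3.
- Z: BR = E4, leader payoff 6.
Among 0, 0, 3, 6, the best is 6 at Z. Subgame-perfect outcome: (E4, Z) with payoffs (9, 6).
For the simultaneous game, intersect best replies.
Incumbent's best replies: W→E2; X→E2; Y→E2; Z→E4.
Entrant's best replies: E1→Y; E2→Y; E3→W; E4→W; E5→Y.
Only (E2, Y) has each player best-responding; Nash payoffs (4, 3).
Entrant's commitment gain: 6 − 3 = 3.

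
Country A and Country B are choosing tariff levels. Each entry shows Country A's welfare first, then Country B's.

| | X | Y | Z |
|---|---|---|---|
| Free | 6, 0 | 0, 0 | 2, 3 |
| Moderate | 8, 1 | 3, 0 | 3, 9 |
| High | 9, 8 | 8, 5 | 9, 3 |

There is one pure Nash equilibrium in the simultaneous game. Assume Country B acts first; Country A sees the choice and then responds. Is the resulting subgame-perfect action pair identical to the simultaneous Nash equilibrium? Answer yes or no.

Solve by backward induction (Country B leads).
- X: Country A compares 6, 8, 9 and picks High; Country B would get 8.
- Y: Country A compares 0, 3, 8 and picks High; Country B would get 5.
- Z: Country A compares 2, 3, 9 and picks High; Country B would get 3.
Among 8, 5, 3, the best is 8 at X. Subgame-perfect outcome: (High, X) with payoffs (9, 8).
For the simultaneous game, intersect best replies.
Country A's best replies: X→High; Y→High; Z→High.
Country B's best replies: Free→Z; Moderate→Z; High→X.
The unique mutual best reply is (High, X), giving (9, 8).
Sequential outcome (High, X) coincides with the Nash profile (High, X).

yes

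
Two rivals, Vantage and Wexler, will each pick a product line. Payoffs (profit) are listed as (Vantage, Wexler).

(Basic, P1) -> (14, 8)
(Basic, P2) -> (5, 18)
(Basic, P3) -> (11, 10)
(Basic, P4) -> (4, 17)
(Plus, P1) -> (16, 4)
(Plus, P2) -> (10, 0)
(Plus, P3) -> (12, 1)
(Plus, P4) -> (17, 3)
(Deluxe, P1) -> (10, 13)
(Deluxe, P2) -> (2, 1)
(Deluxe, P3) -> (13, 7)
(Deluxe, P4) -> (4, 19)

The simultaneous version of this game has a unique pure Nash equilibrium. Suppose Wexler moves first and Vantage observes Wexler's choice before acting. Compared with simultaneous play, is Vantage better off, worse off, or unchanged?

Work backward from Vantage's decision.
- P1: Vantage compares 14, 16, 10 and picks Plus; Wexler would get 4.
- P2: Vantage compares 5, 10, 2 and picks Plus; Wexler would get 0.
- P3: Vantage compares 11, 12, 13 and picks Deluxe; Wexler would get 7.
- P4: Vantage compares 4, 17, 4 and picks Plus; Wexler would get 3.
Maximizing over 4, 0, 7, 3, Wexler chooses P3. Subgame-perfect outcome: (Deluxe, P3) with payoffs (13, 7).
For the simultaneous game, intersect best replies.
Vantage's best replies: P1→Plus; P2→Plus; P3→Deluxe; P4→Plus.
Wexler's best replies: Basic→P2; Plus→P1; Deluxe→P4.
Only (Plus, P1) has each player best-responding; Nash payoffs (16, 4).
Vantage earns 13 sequentially versus 16 at the Nash outcome: worse off.

worse off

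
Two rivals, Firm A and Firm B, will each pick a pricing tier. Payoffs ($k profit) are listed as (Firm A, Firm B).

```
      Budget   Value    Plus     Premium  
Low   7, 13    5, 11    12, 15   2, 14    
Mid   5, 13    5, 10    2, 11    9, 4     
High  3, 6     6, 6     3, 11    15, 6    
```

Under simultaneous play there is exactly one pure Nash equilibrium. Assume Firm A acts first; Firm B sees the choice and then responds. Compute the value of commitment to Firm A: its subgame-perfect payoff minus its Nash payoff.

Solve by backward induction (Firm A leads).
- Low → Firm B plays Plus (best of 13, 11, 15, 14); Firm A gets 12.
- Mid → Firm B plays Budget (best of 13, 10, 11, 4); Firm A gets 5.
- High → Firm B plays Plus (best of 6, 6, 11, 6); Firm A gets 3.
Maximizing over 12, 5, 3, Firm A chooses Low. Subgame-perfect outcome: (Low, Plus) with payoffs (12, 15).
For the simultaneous game, intersect best replies.
Firm A's best replies: Budget→Low; Value→High; Plus→Low; Premium→High.
Firm B's best replies: Low→Plus; Mid→Budget; High→Plus.
Only (Low, Plus) has each player best-responding; Nash payoffs (12, 15).
Firm A's commitment gain: 12 − 12 = 0.

0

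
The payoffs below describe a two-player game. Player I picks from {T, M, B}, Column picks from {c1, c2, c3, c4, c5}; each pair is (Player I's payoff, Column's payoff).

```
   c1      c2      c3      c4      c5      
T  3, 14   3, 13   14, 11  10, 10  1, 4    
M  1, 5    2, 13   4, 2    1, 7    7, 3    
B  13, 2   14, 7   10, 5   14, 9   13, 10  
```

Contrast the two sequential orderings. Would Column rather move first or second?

If Player I leads: Column's best replies are T→c1, M→c2, B→c5; Player I's induced payoffs 3, 2, 13; outcome (B, c5), payoffs (13, 10).
If Column leads: Player I's best replies are c1→B, c2→B, c3→T, c4→B, c5→B; Column's induced payoffs 2, 7, 11, 9, 10; outcome (T, c3), payoffs (14, 11).
Column gets 11 moving first and 10 moving second, so Column prefers to move first.

first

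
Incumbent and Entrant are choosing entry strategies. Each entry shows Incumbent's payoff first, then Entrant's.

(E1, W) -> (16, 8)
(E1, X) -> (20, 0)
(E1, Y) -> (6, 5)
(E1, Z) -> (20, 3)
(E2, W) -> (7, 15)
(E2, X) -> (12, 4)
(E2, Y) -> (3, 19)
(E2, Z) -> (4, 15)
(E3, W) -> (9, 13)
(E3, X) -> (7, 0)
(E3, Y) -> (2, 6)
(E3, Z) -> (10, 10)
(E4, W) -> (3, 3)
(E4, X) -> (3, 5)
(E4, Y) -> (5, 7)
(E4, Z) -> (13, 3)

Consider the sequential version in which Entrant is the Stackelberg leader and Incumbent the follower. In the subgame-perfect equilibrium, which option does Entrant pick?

W

Work backward from Incumbent's decision.
- W: Incumbent compares 16, 7, 9, 3 and picks E1; Entrant would get 8.
- X: Incumbent compares 20, 12, 7, 3 and picks E1; Entrant would get 0.
- Y: Incumbent compares 6, 3, 2, 5 and picks E1; Entrant would get 5.
- Z: Incumbent compares 20, 4, 10, 13 and picks E1; Entrant would get 3.
Entrant's induced payoffs are 8, 0, 5, 3, so Entrant commits to W. Subgame-perfect outcome: (E1, W) with payoffs (16, 8).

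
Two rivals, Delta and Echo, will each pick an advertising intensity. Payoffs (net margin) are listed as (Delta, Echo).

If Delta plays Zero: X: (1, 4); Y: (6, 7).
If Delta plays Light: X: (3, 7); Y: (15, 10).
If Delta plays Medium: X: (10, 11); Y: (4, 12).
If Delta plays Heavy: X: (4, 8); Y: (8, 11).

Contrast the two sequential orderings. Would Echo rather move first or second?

first

If Delta leads: Echo's best replies are Zero→Y, Light→Y, Medium→Y, Heavy→Y; Delta's induced payoffs 6, 15, 4, 8; outcome (Light, Y), payoffs (15, 10).
If Echo leads: Delta's best replies are X→Medium, Y→Light; Echo's induced payoffs 11, 10; outcome (Medium, X), payoffs (10, 11).
Echo gets 11 moving first and 10 moving second, so Echo prefers to move first.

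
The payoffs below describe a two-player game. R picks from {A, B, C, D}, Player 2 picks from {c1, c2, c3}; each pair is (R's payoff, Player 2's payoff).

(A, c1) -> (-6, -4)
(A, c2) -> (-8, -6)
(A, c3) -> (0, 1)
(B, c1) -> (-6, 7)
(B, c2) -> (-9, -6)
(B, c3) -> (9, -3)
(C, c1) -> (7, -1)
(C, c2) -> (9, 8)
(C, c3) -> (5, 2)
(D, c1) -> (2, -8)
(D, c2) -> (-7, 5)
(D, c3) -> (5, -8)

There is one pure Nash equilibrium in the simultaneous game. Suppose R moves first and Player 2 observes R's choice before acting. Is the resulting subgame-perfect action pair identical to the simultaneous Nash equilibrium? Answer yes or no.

Player 2 best-responds to each possible R move:
- A → Player 2 plays c3 (best of -4, -6, 1); R gets 0.
- B → Player 2 plays c1 (best of 7, -6, -3); R gets -6.
- C → Player 2 plays c2 (best of -1, 8, 2); R gets 9.
- D → Player 2 plays c2 (best of -8, 5, -8); R gets -7.
Maximizing over 0, -6, 9, -7, R chooses C. Subgame-perfect outcome: (C, c2) with payoffs (9, 8).
For the simultaneous game, intersect best replies.
R's best replies: c1→C; c2→C; c3→B.
Player 2's best replies: A→c3; B→c1; C→c2; D→c2.
The unique mutual best reply is (C, c2), giving (9, 8).
Sequential outcome (C, c2) coincides with the Nash profile (C, c2).

yes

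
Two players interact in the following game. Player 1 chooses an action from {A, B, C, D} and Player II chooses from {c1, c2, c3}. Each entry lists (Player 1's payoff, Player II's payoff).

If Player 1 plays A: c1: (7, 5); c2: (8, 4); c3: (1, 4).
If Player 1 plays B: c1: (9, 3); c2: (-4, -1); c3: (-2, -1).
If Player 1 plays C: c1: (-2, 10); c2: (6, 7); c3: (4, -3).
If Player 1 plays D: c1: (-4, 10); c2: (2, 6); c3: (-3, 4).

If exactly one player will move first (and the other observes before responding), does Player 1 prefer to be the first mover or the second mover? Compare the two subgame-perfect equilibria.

first

If Player 1 leads: Player II's best replies are A→c1, B→c1, C→c1, D→c1; Player 1's induced payoffs 7, 9, -2, -4; outcome (B, c1), payoffs (9, 3).
If Player II leads: Player 1's best replies are c1→B, c2→A, c3→C; Player II's induced payoffs 3, 4, -3; outcome (A, c2), payoffs (8, 4).
Player 1 gets 9 moving first and 8 moving second, so Player 1 prefers to move first.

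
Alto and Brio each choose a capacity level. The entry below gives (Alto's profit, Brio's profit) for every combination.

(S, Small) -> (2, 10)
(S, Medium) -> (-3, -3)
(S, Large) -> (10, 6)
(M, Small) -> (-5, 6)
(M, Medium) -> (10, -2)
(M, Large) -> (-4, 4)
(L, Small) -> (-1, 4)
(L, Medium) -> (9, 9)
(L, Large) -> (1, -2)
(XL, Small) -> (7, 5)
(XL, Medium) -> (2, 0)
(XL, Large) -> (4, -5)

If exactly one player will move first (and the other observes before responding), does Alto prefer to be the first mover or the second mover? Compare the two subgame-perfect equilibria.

second

If Alto leads: Brio's best replies are S→Small, M→Small, L→Medium, XL→Small; Alto's induced payoffs 2, -5, 9, 7; outcome (L, Medium), payoffs (9, 9).
If Brio leads: Alto's best replies are Small→XL, Medium→M, Large→S; Brio's induced payoffs 5, -2, 6; outcome (S, Large), payoffs (10, 6).
Alto gets 9 moving first and 10 moving second, so Alto prefers to move second.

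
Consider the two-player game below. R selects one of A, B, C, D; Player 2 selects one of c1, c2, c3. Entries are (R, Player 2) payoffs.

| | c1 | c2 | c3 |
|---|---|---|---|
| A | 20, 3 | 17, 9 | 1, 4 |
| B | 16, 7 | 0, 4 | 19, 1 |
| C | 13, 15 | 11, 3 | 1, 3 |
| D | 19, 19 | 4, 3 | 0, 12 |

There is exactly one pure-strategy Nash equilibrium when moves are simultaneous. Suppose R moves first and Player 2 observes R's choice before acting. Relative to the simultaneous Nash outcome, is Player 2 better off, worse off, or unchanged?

Player 2 best-responds to each possible R move:
- A → Player 2 plays c2 (best of 3, 9, 4); R gets 17.
- B → Player 2 plays c1 (best of 7, 4, 1); R gets 16.
- C → Player 2 plays c1 (best of 15, 3, 3); R gets 13.
- D → Player 2 plays c1 (best of 19, 3, 12); R gets 19.
Among 17, 16, 13, 19, the best is 19 at D. Subgame-perfect outcome: (D, c1) with payoffs (19, 19).
Now find the simultaneous Nash equilibrium.
R's best replies: c1→A; c2→A; c3→B.
Player 2's best replies: A→c2; B→c1; C→c1; D→c1.
Only (A, c2) has each player best-responding; Nash payoffs (17, 9).
Player 2 earns 19 sequentially versus 9 at the Nash outcome: better off.

better off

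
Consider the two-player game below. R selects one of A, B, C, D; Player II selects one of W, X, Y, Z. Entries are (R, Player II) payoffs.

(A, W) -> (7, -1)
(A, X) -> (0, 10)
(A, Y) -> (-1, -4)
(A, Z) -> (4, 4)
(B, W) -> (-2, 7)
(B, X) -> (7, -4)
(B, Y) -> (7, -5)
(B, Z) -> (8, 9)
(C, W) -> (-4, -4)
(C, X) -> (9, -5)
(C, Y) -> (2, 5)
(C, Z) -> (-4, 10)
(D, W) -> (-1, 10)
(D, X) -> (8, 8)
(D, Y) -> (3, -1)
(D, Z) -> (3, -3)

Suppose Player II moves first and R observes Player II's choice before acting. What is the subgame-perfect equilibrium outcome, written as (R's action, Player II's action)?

Work backward from R's decision.
- W: R compares 7, -2, -4, -1 and picks A; Player II would get -1.
- X: R compares 0, 7, 9, 8 and picks C; Player II would get -5.
- Y: R compares -1, 7, 2, 3 and picks B; Player II would get -5.
- Z: R compares 4, 8, -4, 3 and picks B; Player II would get 9.
Maximizing over -1, -5, -5, 9, Player II chooses Z. Subgame-perfect outcome: (B, Z) with payoffs (8, 9).

(B, Z)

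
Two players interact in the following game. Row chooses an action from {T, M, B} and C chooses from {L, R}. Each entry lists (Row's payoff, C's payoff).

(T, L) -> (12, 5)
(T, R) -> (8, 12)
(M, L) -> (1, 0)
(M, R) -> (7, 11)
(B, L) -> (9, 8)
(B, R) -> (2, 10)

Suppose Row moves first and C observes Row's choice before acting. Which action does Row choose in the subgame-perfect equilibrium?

Work backward from C's decision.
- T: C compares 5, 12 and picks R; Row would get 8.
- M: C compares 0, 11 and picks R; Row would get 7.
- B: C compares 8, 10 and picks R; Row would get 2.
Among 8, 7, 2, the best is 8 at T. Subgame-perfect outcome: (T, R) with payoffs (8, 12).

T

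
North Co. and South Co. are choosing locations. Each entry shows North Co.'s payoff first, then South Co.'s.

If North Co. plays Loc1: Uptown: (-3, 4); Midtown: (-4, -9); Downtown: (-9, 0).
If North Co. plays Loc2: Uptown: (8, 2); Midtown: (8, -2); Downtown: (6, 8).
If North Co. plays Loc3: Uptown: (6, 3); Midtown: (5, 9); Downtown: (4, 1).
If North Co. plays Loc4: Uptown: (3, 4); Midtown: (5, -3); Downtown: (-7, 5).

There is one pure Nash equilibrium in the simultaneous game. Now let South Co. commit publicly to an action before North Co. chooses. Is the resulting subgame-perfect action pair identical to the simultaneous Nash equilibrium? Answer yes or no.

Work backward from North Co.'s decision.
- Uptown: North Co. compares -3, 8, 6, 3 and picks Loc2; South Co. would get 2.
- Midtown: North Co. compares -4, 8, 5, 5 and picks Loc2; South Co. would get -2.
- Downtown: North Co. compares -9, 6, 4, -7 and picks Loc2; South Co. would get 8.
South Co.'s induced payoffs are 2, -2, 8, so South Co. commits to Downtown. Subgame-perfect outcome: (Loc2, Downtown) with payoffs (6, 8).
Under simultaneous play:
North Co.'s best replies: Uptown→Loc2; Midtown→Loc2; Downtown→Loc2.
South Co.'s best replies: Loc1→Uptown; Loc2→Downtown; Loc3→Midtown; Loc4→Downtown.
Only (Loc2, Downtown) has each player best-responding; Nash payoffs (6, 8).
Sequential outcome (Loc2, Downtown) coincides with the Nash profile (Loc2, Downtown).

yes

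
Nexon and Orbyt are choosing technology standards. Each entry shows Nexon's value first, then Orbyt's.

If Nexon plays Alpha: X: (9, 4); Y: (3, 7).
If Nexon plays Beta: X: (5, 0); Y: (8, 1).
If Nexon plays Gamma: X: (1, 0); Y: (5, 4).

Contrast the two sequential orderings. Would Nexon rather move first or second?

If Nexon leads: Orbyt's best replies are Alpha→Y, Beta→Y, Gamma→Y; Nexon's induced payoffs 3, 8, 5; outcome (Beta, Y), payoffs (8, 1).
If Orbyt leads: Nexon's best replies are X→Alpha, Y→Beta; Orbyt's induced payoffs 4, 1; outcome (Alpha, X), payoffs (9, 4).
Nexon gets 8 moving first and 9 moving second, so Nexon prefers to move second.

second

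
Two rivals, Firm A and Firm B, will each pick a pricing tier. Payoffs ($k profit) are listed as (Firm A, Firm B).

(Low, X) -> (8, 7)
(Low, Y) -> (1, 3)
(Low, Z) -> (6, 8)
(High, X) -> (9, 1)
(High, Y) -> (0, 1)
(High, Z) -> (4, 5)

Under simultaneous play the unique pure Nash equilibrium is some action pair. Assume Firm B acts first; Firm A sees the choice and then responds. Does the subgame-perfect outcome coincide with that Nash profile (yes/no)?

Backward induction with Firm B moving first.
- X: Firm A compares 8, 9 and picks High; Firm B would get 1.
- Y: Firm A compares 1, 0 and picks Low; Firm B would get 3.
- Z: Firm A compares 6, 4 and picks Low; Firm B would get 8.
Among 1, 3, 8, the best is 8 at Z. Subgame-perfect outcome: (Low, Z) with payoffs (6, 8).
For the simultaneous game, intersect best replies.
Firm A's best replies: X→High; Y→Low; Z→Low.
Firm B's best replies: Low→Z; High→Z.
The unique mutual best reply is (Low, Z), giving (6, 8).
Sequential outcome (Low, Z) coincides with the Nash profile (Low, Z).

yes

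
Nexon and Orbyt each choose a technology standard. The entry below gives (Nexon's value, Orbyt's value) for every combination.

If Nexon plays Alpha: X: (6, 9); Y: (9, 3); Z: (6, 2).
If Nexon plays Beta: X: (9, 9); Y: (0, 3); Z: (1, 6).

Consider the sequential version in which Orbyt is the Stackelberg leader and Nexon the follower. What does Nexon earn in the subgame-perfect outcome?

9

Solve by backward induction (Orbyt leads).
- X: BR = Beta, leader payoff 9.
- Y: BR = Alpha, leader payoff 3.
- Z: BR = Alpha, leader payoff 2.
Orbyt's induced payoffs are 9, 3, 2, so Orbyt commits to X. Subgame-perfect outcome: (Beta, X) with payoffs (9, 9).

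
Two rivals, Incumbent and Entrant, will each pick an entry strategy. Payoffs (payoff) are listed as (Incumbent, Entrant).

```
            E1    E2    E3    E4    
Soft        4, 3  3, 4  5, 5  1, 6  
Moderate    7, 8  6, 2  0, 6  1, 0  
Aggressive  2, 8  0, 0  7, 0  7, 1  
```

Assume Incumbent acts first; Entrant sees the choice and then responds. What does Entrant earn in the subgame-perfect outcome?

8

Backward induction with Incumbent moving first.
- Soft → Entrant plays E4 (best of 3, 4, 5, 6); Incumbent gets 1.
- Moderate → Entrant plays E1 (best of 8, 2, 6, 0); Incumbent gets 7.
- Aggressive → Entrant plays E1 (best of 8, 0, 0, 1); Incumbent gets 2.
Among 1, 7, 2, the best is 7 at Moderate. Subgame-perfect outcome: (Moderate, E1) with payoffs (7, 8).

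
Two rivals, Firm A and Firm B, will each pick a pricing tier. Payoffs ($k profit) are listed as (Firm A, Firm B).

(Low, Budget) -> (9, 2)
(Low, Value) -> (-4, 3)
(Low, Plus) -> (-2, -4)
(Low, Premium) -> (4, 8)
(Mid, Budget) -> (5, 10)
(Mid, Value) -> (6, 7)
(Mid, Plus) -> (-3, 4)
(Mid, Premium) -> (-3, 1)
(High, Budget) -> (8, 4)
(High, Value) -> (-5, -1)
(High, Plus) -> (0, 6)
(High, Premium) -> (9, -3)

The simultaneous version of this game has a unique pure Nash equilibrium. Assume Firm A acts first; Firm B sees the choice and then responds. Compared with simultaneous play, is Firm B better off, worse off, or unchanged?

better off

Solve by backward induction (Firm A leads).
- Low: BR = Premium, leader payoff 4.
- Mid: BR = Budget, leader payoff 5.
- High: BR = Plus, leader payoff 0.
Among 4, 5, 0, the best is 5 at Mid. Subgame-perfect outcome: (Mid, Budget) with payoffs (5, 10).
Now find the simultaneous Nash equilibrium.
Firm A's best replies: Budget→Low; Value→Mid; Plus→High; Premium→High.
Firm B's best replies: Low→Premium; Mid→Budget; High→Plus.
The unique mutual best reply is (High, Plus), giving (0, 6).
Firm B earns 10 sequentially versus 6 at the Nash outcome: better off.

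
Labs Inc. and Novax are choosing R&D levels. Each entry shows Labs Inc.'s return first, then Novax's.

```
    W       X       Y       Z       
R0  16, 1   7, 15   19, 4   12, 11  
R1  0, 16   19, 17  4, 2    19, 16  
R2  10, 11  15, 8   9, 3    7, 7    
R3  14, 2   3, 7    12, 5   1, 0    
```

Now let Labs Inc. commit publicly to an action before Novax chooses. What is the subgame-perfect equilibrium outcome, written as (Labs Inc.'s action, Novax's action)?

Novax best-responds to each possible Labs Inc. move:
- R0: Novax compares 1, 15, 4, 11 and picks X; Labs Inc. would get 7.
- R1: Novax compares 16, 17, 2, 16 and picks X; Labs Inc. would get 19.
- R2: Novax compares 11, 8, 3, 7 and picks W; Labs Inc. would get 10.
- R3: Novax compares 2, 7, 5, 0 and picks X; Labs Inc. would get 3.
Among 7, 19, 10, 3, the best is 19 at R1. Subgame-perfect outcome: (R1, X) with payoffs (19, 17).

(R1, X)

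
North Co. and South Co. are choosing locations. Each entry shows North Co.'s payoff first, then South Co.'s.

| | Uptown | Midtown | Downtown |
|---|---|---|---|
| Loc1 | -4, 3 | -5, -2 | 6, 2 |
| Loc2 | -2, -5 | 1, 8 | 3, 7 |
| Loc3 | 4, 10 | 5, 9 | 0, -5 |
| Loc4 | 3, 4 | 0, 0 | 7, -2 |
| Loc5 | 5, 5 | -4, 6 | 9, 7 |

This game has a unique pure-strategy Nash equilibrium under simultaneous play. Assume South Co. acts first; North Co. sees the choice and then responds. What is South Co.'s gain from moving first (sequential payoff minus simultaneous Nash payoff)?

2

Work backward from North Co.'s decision.
- Uptown: BR = Loc5, leader payoff 5.
- Midtown: BR = Loc3, leader payoff 9.
- Downtown: BR = Loc5, leader payoff 7.
South Co.'s induced payoffs are 5, 9, 7, so South Co. commits to Midtown. Subgame-perfect outcome: (Loc3, Midtown) with payoffs (5, 9).
For the simultaneous game, intersect best replies.
North Co.'s best replies: Uptown→Loc5; Midtown→Loc3; Downtown→Loc5.
South Co.'s best replies: Loc1→Uptown; Loc2→Midtown; Loc3→Uptown; Loc4→Uptown; Loc5→Downtown.
Only (Loc5, Downtown) has each player best-responding; Nash payoffs (9, 7).
South Co.'s commitment gain: 9 − 7 = 2.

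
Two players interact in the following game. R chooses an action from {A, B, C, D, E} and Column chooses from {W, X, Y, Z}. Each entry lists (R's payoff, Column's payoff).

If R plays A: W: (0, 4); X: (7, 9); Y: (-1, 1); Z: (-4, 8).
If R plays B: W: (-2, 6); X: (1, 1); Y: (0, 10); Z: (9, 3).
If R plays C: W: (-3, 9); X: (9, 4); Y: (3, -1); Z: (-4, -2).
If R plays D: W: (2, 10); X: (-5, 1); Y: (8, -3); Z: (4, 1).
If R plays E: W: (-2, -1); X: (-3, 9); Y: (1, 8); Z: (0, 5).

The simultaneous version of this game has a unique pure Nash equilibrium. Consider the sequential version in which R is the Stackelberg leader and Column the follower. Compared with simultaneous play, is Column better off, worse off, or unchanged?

worse off

Backward induction with R moving first.
- A: Column compares 4, 9, 1, 8 and picks X; R would get 7.
- B: Column compares 6, 1, 10, 3 and picks Y; R would get 0.
- C: Column compares 9, 4, -1, -2 and picks W; R would get -3.
- D: Column compares 10, 1, -3, 1 and picks W; R would get 2.
- E: Column compares -1, 9, 8, 5 and picks X; R would get -3.
Maximizing over 7, 0, -3, 2, -3, R chooses A. Subgame-perfect outcome: (A, X) with payoffs (7, 9).
Now find the simultaneous Nash equilibrium.
R's best replies: W→D; X→C; Y→D; Z→B.
Column's best replies: A→X; B→Y; C→W; D→W; E→X.
The unique mutual best reply is (D, W), giving (2, 10).
Column earns 9 sequentially versus 10 at the Nash outcome: worse off.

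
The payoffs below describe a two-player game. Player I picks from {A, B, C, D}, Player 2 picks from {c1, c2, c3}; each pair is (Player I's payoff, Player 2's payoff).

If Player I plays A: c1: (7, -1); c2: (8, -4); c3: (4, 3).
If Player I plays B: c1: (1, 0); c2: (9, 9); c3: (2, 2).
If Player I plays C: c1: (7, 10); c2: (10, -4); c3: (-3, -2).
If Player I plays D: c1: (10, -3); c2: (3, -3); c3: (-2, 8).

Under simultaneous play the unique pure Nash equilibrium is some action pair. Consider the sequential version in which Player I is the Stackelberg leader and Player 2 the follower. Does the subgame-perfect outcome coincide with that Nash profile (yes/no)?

Player 2 best-responds to each possible Player I move:
- A: Player 2 compares -1, -4, 3 and picks c3; Player I would get 4.
- B: Player 2 compares 0, 9, 2 and picks c2; Player I would get 9.
- C: Player 2 compares 10, -4, -2 and picks c1; Player I would get 7.
- D: Player 2 compares -3, -3, 8 and picks c3; Player I would get -2.
Maximizing over 4, 9, 7, -2, Player I chooses B. Subgame-perfect outcome: (B, c2) with payoffs (9, 9).
Now find the simultaneous Nash equilibrium.
Player I's best replies: c1→D; c2→C; c3→A.
Player 2's best replies: A→c3; B→c2; C→c1; D→c3.
Only (A, c3) has each player best-responding; Nash payoffs (4, 3).
Sequential outcome (B, c2) differs from the Nash profile (A, c3).

no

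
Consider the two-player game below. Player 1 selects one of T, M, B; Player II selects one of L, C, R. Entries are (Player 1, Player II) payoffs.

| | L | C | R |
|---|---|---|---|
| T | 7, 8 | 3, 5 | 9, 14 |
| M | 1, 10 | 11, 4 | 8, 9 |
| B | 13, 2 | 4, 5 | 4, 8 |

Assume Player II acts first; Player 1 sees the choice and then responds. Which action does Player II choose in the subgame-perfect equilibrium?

Work backward from Player 1's decision.
- L: BR = B, leader payoff 2.
- C: BR = M, leader payoff 4.
- R: BR = T, leader payoff 14.
Player II's induced payoffs are 2, 4, 14, so Player II commits to R. Subgame-perfect outcome: (T, R) with payoffs (9, 14).

R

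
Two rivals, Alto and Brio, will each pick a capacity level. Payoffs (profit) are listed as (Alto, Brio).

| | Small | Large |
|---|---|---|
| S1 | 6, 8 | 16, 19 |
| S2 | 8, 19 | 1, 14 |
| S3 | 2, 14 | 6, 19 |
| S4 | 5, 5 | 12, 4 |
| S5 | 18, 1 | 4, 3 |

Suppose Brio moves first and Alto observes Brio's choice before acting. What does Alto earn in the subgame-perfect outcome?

16

Alto best-responds to each possible Brio move:
- Small: Alto compares 6, 8, 2, 5, 18 and picks S5; Brio would get 1.
- Large: Alto compares 16, 1, 6, 12, 4 and picks S1; Brio would get 19.
Among 1, 19, the best is 19 at Large. Subgame-perfect outcome: (S1, Large) with payoffs (16, 19).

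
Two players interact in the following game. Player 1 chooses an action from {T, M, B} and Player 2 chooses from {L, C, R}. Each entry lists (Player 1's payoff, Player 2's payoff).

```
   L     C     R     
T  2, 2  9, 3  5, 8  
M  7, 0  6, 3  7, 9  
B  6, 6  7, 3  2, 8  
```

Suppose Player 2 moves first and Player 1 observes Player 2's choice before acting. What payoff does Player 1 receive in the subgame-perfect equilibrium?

Work backward from Player 1's decision.
- L: Player 1 compares 2, 7, 6 and picks M; Player 2 would get 0.
- C: Player 1 compares 9, 6, 7 and picks T; Player 2 would get 3.
- R: Player 1 compares 5, 7, 2 and picks M; Player 2 would get 9.
Among 0, 3, 9, the best is 9 at R. Subgame-perfect outcome: (M, R) with payoffs (7, 9).

7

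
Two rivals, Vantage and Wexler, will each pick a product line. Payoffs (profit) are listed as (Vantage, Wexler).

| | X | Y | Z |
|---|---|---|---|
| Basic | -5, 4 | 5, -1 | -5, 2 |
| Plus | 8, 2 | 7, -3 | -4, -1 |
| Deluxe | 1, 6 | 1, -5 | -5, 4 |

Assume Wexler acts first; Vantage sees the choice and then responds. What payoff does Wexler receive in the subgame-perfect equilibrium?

Vantage best-responds to each possible Wexler move:
- X: BR = Plus, leader payoff 2.
- Y: BR = Plus, leader payoff -3.
- Z: BR = Plus, leader payoff -1.
Wexler's induced payoffs are 2, -3, -1, so Wexler commits to X. Subgame-perfect outcome: (Plus, X) with payoffs (8, 2).

2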